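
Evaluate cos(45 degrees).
cos(45 degrees) = sqrt(2)/2
Decimal approximation: 0.7071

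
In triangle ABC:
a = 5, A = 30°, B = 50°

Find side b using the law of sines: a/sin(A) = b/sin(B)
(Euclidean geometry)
b = a·sin(B)/sin(A) = 5·sin(50°)/sin(30°)
b = 5·0.766044/0.500000 = 7.66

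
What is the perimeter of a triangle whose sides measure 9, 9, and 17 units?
Perimeter = sum of all sides
Perimeter = 9 + 9 + 17
Perimeter = 35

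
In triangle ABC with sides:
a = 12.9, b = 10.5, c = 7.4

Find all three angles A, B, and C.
By the law of cosines:
cos(A) = (b² + c² - a²)/(2bc) = -0.009009  →  A = 90.52°
cos(B) = (a² + c² - b²)/(2ac) = 0.580976  →  B = 54.48°
cos(C) = (a² + b² - c²)/(2ab) = 0.819121  →  C = 35°
Check: A + B + C = 180.0° ✓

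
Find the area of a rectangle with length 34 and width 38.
Area = length * width
Area = 34 * 38
Area = 1292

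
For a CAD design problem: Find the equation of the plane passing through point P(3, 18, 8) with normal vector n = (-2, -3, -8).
d = n·P = (-2)(3) + (-3)(18) + (-8)(8) = -124
Plane: -2x - 3y - 8z = -124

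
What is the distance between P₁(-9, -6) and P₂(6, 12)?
Using the distance formula: d = sqrt((x₂-x₁)² + (y₂-y₁)²)
dx = 6 - (-9) = 15
dy = 12 - (-6) = 18
d = sqrt(15² + 18²) = sqrt(225 + 324) = sqrt(549) = 23.43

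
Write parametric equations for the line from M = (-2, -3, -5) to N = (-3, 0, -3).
Direction vector d = N - M = (-1, 3, 2)
x = -2 - t, y = -3 + 3t, z = -5 + 2t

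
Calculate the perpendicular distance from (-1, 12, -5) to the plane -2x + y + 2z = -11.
d = |(-2)(-1) + 1(12) + 2(-5) - (-11)| / √((-2)² + 1² + 2²) = 15/√9 = 5.0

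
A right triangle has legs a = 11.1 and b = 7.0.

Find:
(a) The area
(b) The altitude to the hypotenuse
(a) Area = ½ab = ½·11.1·7.0 = 38.85
(b) Hypotenuse c = √(11.1² + 7.0²) = √172.21 = 13.1229
    Area = ½·c·h_c  →  h_c = 2·Area/c = 2·38.85/13.1229 = 5.921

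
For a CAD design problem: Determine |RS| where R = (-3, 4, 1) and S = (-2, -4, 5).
d = √[(1)² + (-8)² + (4)²] = √81 = 9.0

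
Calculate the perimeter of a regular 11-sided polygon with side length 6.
Perimeter = number of sides * side length
Perimeter = 11 * 6
Perimeter = 66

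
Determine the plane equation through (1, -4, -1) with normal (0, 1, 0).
d = n·P = (0)(1) + (1)(-4) + (0)(-1) = -4
Plane: y = -4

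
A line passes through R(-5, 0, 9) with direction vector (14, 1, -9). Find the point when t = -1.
P(-1) = (-5 + 14(-1), 0 + 1(-1), 9 + (-9)(-1)) = (-19, -1, 18)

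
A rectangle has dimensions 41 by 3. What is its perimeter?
Perimeter = 2 * (length + width)
Perimeter = 2 * (41 + 3)
Perimeter = 2 * 44
Perimeter = 88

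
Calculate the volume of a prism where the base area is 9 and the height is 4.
Volume = base area * height
Volume = 9 * 4
Volume = 36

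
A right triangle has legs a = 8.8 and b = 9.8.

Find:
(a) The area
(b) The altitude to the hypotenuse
(a) Area = ½ab = ½·8.8·9.8 = 43.12
(b) Hypotenuse c = √(8.8² + 9.8²) = √173.48 = 13.1712
    Area = ½·c·h_c  →  h_c = 2·Area/c = 2·43.12/13.1712 = 6.548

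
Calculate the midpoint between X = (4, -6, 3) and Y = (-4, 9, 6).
Midpoint = ((4-4)/2, (-6+9)/2, (3+6)/2) = (0, 1.5, 4.5)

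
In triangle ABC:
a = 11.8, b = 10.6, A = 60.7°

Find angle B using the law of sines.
sin(B)/b = sin(A)/a
sin(B) = b·sin(A)/a = 10.6·sin(60.7°)/11.8 = 0.783384
B = arcsin(0.783384) = 51.57°  (b ≤ a, so B ≤ A and the acute solution is unique)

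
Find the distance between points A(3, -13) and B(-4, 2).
Using the distance formula: d = sqrt((x₂-x₁)² + (y₂-y₁)²)
dx = (-4) - 3 = -7
dy = 2 - (-13) = 15
d = sqrt((-7)² + 15²) = sqrt(49 + 225) = sqrt(274) = 16.55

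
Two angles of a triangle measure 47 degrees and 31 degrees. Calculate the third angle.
Sum of angles in a triangle = 180 degrees
Third angle = 180 - 47 - 31
Third angle = 102 degrees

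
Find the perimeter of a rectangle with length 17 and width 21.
Perimeter = 2 * (length + width)
Perimeter = 2 * (17 + 21)
Perimeter = 2 * 38
Perimeter = 76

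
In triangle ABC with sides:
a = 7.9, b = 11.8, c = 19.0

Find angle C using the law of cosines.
cos(C) = (a² + b² - c²)/(2ab)
cos(C) = (7.9² + 11.8² - 19.0²)/(2·7.9·11.8) = -159.35/186.44 = -0.854699
C = arccos(-0.854699) = 148.7°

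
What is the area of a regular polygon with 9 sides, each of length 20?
For a regular 9-gon with side length s = 20:
Apothem a = s / (2*tan(pi/9)) = 20 / (2*tan(pi/9)) ≈ 27.4748
Perimeter P = 9 * 20 = 180
Area = (1/2) * P * a = (1/2) * 180 * 27.4748 = 2472.73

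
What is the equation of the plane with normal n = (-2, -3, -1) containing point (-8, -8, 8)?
d = n·P = (-2)(-8) + (-3)(-8) + (-1)(8) = 32
Plane: -2x - 3y - z = 32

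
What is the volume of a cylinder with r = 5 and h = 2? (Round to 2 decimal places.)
Volume = pi * r² * h
Volume = pi * 5² * 2
Volume = pi * 25 * 2
Volume = pi * 50
Volume = 157.08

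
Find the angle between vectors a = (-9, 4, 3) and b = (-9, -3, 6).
a·b = 87, |a|² = 106, |b|² = 126
cos θ = 87/√13356 ≈ 0.7528
θ ≈ 41.17°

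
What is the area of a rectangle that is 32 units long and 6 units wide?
Area = length * width
Area = 32 * 6
Area = 192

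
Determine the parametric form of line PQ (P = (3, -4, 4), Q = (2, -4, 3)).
Direction vector d = Q - P = (-1, 0, -1)
x = 3 - t, y = -4, z = 4 - t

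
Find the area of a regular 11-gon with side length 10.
For a regular 11-gon with side length s = 10:
Apothem a = s / (2*tan(pi/11)) = 10 / (2*tan(pi/11)) ≈ 17.0284
Perimeter P = 11 * 10 = 110
Area = (1/2) * P * a = (1/2) * 110 * 17.0284 = 936.56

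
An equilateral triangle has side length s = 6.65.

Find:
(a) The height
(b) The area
(a) Height h = s·√3/2 = 6.65·√3/2 = 5.759
(b) Area = (√3/4)·s² = (√3/4)·6.65² = (√3/4)·44.2225 = 19.15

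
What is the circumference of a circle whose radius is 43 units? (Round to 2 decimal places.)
Circumference = 2 * pi * r
Circumference = 2 * pi * 43
Circumference = 270.18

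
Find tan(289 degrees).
tan(289 degrees) = -2.9042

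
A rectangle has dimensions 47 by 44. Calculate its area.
Area = length * width
Area = 47 * 44
Area = 2068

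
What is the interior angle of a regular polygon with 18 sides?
Interior angle of a regular n-gon = (n-2)*180/n
Interior angle = (18-2)*180/18
Interior angle = 16*180/18
Interior angle = 2880/18
Interior angle = 160 degrees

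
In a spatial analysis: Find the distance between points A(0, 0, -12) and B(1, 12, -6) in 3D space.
d = √[(1)² + (12)² + (6)²] = √181 = 13.45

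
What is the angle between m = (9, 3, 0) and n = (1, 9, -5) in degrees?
m·n = 36, |m|² = 90, |n|² = 107
cos θ = 36/√9630 ≈ 0.3669
θ ≈ 68.48°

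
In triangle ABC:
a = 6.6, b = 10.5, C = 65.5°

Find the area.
Using A = ½ab·sin(C):
A = ½·6.6·10.5·sin(65.5°) = ½·69.3·0.909961 = 31.53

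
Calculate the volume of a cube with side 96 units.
Volume = s³
Volume = 96³
Volume = 884736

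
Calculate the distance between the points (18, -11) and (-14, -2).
Using the distance formula: d = sqrt((x₂-x₁)² + (y₂-y₁)²)
dx = (-14) - 18 = -32
dy = (-2) - (-11) = 9
d = sqrt((-32)² + 9²) = sqrt(1024 + 81) = sqrt(1105) = 33.24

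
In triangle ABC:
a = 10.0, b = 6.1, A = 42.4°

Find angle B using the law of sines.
sin(B)/b = sin(A)/a
sin(B) = b·sin(A)/a = 6.1·sin(42.4°)/10.0 = 0.411324
B = arcsin(0.411324) = 24.29°  (b ≤ a, so B ≤ A and the acute solution is unique)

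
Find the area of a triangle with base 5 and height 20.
Area = (1/2) * base * height
Area = (1/2) * 5 * 20
Area = 50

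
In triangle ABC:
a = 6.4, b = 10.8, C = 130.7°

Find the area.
Using A = ½ab·sin(C):
A = ½·6.4·10.8·sin(130.7°) = ½·69.12·0.758134 = 26.2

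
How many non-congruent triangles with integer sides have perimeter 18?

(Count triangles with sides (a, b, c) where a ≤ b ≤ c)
With a ≤ b ≤ c and a + b + c = 18, the triangle inequality a + b > c gives c < 18/2, so c ≤ 8.
Iterate a from 1 to ⌊p/3⌋ = 6; for each a, b ranges from a to ⌊(p−a)/2⌋ with c = p − a − b, keeping only c ≥ b.
Triples: (2, 8, 8), (3, 7, 8), (4, 6, 8), …
Count = 7 triangles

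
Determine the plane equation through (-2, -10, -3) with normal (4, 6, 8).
d = n·P = (4)(-2) + (6)(-10) + (8)(-3) = -92
Plane: 4x + 6y + 8z = -92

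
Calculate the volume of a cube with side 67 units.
Volume = s³
Volume = 67³
Volume = 300763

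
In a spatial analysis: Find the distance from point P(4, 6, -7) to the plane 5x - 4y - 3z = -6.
d = |5(4) + (-4)(6) + (-3)(-7) - (-6)| / √(5² + (-4)² + (-3)²) = 23/√50 = 3.253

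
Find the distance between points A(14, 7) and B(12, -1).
Using the distance formula: d = sqrt((x₂-x₁)² + (y₂-y₁)²)
dx = 12 - 14 = -2
dy = (-1) - 7 = -8
d = sqrt((-2)² + (-8)²) = sqrt(4 + 64) = sqrt(68) = 8.25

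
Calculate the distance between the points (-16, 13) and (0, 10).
Using the distance formula: d = sqrt((x₂-x₁)² + (y₂-y₁)²)
dx = 0 - (-16) = 16
dy = 10 - 13 = -3
d = sqrt(16² + (-3)²) = sqrt(256 + 9) = sqrt(265) = 16.28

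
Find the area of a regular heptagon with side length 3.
For a regular 7-gon with side length s = 3:
Apothem a = s / (2*tan(pi/7)) = 3 / (2*tan(pi/7)) ≈ 3.1148
Perimeter P = 7 * 3 = 21
Area = (1/2) * P * a = (1/2) * 21 * 3.1148 = 32.71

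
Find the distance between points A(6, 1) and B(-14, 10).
Using the distance formula: d = sqrt((x₂-x₁)² + (y₂-y₁)²)
dx = (-14) - 6 = -20
dy = 10 - 1 = 9
d = sqrt((-20)² + 9²) = sqrt(400 + 81) = sqrt(481) = 21.93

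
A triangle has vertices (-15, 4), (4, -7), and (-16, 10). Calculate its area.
Using the coordinate formula: Area = (1/2)|x₁(y₂-y₃) + x₂(y₃-y₁) + x₃(y₁-y₂)|
Area = (1/2)|(-15)((-7)-10) + 4(10-4) + (-16)(4-(-7))|
Area = (1/2)|(-15)*(-17) + 4*6 + (-16)*11|
Area = (1/2)|255 + 24 + (-176)|
Area = (1/2)*103 = 51.50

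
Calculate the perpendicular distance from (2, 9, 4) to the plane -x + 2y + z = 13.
d = |(-1)(2) + 2(9) + 1(4) - (13)| / √((-1)² + 2² + 1²) = 7/√6 = 2.858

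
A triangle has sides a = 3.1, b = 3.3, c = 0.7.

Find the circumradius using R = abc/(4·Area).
s = (a+b+c)/2 = 3.55
Area = √(s(s-a)(s-b)(s-c)) = √(3.55·0.45·0.25·2.85) = 1.06687
R = abc/(4·Area) = (3.1·3.3·0.7)/(4·1.06687) = 7.161/4.26748 = 1.678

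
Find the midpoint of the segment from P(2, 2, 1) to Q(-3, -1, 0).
Midpoint = ((2-3)/2, (2-1)/2, (1+0)/2) = (-0.5, 0.5, 0.5)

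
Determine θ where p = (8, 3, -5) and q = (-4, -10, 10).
p·q = -112, |p|² = 98, |q|² = 216
cos θ = -112/√21168 ≈ -0.7698
θ ≈ 140.3°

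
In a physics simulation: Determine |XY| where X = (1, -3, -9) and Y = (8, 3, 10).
d = √[(7)² + (6)² + (19)²] = √446 = 21.12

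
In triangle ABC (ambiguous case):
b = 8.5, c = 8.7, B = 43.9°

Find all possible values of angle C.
sin(C)/c = sin(B)/b  →  sin(C) = c·sin(B)/b = 8.7·sin(43.9°)/8.5 = 0.709717
C₁ = arcsin(0.709717) = 45.21°,  C₂ = 180° - C₁ = 134.79°
Check C₂: A = 180° - 43.9° - 134.79° = 1.31° > 0 ✓
C = 45.21° or C = 134.79° (two solutions)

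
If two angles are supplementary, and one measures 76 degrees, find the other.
Supplementary angles sum to 180 degrees.
Other angle = 180 - 76
Other angle = 104 degrees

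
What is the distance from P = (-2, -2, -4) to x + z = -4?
d = |1(-2) + 0(-2) + 1(-4) - (-4)| / √(1² + 0² + 1²) = 2/√2 = 1.414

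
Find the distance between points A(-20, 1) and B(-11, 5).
Using the distance formula: d = sqrt((x₂-x₁)² + (y₂-y₁)²)
dx = (-11) - (-20) = 9
dy = 5 - 1 = 4
d = sqrt(9² + 4²) = sqrt(81 + 16) = sqrt(97) = 9.85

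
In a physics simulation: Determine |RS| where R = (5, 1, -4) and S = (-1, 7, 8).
d = √[(-6)² + (6)² + (12)²] = √216 = 14.7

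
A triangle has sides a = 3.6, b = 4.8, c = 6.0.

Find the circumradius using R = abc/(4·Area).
s = (a+b+c)/2 = 7.2
Area = √(s(s-a)(s-b)(s-c)) = √(7.2·3.6·2.4·1.2) = 8.64
R = abc/(4·Area) = (3.6·4.8·6.0)/(4·8.64) = 103.68/34.56 = 3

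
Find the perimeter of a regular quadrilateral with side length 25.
Perimeter = number of sides * side length
Perimeter = 4 * 25
Perimeter = 100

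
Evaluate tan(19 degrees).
tan(19 degrees) = 0.3443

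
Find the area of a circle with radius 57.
Area = pi * r²
Area = pi * 57²
Area = pi * 3249
Area = 10207.03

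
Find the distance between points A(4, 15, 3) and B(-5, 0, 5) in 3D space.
d = √[(-9)² + (-15)² + (2)²] = √310 = 17.61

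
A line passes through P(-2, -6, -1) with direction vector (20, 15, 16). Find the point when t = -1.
P(-1) = (-2 + 20(-1), -6 + 15(-1), -1 + 16(-1)) = (-22, -21, -17)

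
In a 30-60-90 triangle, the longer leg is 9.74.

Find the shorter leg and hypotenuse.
In a 30-60-90 triangle, sides are in ratio 1 : √3 : 2.
Long leg = short leg·√3  →  short leg = 9.74/√3 = 5.623
Hypotenuse = 2·(short leg) = 2·9.74/√3 = 11.25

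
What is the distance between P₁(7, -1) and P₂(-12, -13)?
Using the distance formula: d = sqrt((x₂-x₁)² + (y₂-y₁)²)
dx = (-12) - 7 = -19
dy = (-13) - (-1) = -12
d = sqrt((-19)² + (-12)²) = sqrt(361 + 144) = sqrt(505) = 22.47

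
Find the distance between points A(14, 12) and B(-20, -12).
Using the distance formula: d = sqrt((x₂-x₁)² + (y₂-y₁)²)
dx = (-20) - 14 = -34
dy = (-12) - 12 = -24
d = sqrt((-34)² + (-24)²) = sqrt(1156 + 576) = sqrt(1732) = 41.62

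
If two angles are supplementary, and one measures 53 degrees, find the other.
Supplementary angles sum to 180 degrees.
Other angle = 180 - 53
Other angle = 127 degrees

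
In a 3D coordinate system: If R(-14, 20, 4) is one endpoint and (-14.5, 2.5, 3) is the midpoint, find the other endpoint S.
S = (2×(-14.5) - (-14), 2×2.5 - 20, 2×3 - 4) = (-15, -15, 2)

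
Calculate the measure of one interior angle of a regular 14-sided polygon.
Interior angle of a regular n-gon = (n-2)*180/n
Interior angle = (14-2)*180/14
Interior angle = 12*180/14
Interior angle = 2160/14
Interior angle = 154.29 degrees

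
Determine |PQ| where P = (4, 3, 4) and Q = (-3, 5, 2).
d = √[(-7)² + (2)² + (-2)²] = √57 = 7.55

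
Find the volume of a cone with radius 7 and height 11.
Volume = (1/3) * pi * r² * h
Volume = (1/3) * pi * 7² * 11
Volume = (1/3) * pi * 49 * 11
Volume = (1/3) * pi * 539
Volume = 564.44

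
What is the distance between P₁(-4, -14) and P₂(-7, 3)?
Using the distance formula: d = sqrt((x₂-x₁)² + (y₂-y₁)²)
dx = (-7) - (-4) = -3
dy = 3 - (-14) = 17
d = sqrt((-3)² + 17²) = sqrt(9 + 289) = sqrt(298) = 17.26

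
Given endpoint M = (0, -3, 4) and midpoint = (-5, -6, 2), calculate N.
N = (2×(-5) - 0, 2×(-6) - (-3), 2×2 - 4) = (-10, -9, 0)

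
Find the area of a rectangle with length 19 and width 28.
Area = length * width
Area = 19 * 28
Area = 532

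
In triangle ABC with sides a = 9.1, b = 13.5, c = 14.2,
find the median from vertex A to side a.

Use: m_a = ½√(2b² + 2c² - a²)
m_a = ½√(2·13.5² + 2·14.2² - 9.1²)
m_a = ½√(364.5 + 403.28 - 82.81) = ½√684.97 = 13.09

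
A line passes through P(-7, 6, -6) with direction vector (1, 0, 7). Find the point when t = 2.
P(2) = (-7 + 1(2), 6 + 0(2), -6 + 7(2)) = (-5, 6, 8)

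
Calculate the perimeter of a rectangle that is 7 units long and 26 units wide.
Perimeter = 2 * (length + width)
Perimeter = 2 * (7 + 26)
Perimeter = 2 * 33
Perimeter = 66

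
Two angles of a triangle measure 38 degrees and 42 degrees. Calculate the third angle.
Sum of angles in a triangle = 180 degrees
Third angle = 180 - 38 - 42
Third angle = 100 degrees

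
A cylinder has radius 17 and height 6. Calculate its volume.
Volume = pi * r² * h
Volume = pi * 17² * 6
Volume = pi * 289 * 6
Volume = pi * 1734
Volume = 5447.52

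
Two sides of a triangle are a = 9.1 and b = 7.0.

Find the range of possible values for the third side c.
By the triangle inequality: |a - b| < c < a + b
|9.1 - 7.0| < c < 9.1 + 7.0
2.1 < c < 16.1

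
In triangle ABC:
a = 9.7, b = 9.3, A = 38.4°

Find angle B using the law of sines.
sin(B)/b = sin(A)/a
sin(B) = b·sin(A)/a = 9.3·sin(38.4°)/9.7 = 0.595533
B = arcsin(0.595533) = 36.55°  (b ≤ a, so B ≤ A and the acute solution is unique)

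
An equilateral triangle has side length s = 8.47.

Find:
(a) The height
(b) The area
(a) Height h = s·√3/2 = 8.47·√3/2 = 7.335
(b) Area = (√3/4)·s² = (√3/4)·8.47² = (√3/4)·71.7409 = 31.06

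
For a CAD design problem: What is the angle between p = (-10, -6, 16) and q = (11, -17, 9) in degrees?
p·q = 136, |p|² = 392, |q|² = 491
cos θ = 136/√192472 ≈ 0.31
θ ≈ 71.94°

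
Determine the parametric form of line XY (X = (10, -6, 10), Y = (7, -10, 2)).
Direction vector d = Y - X = (-3, -4, -8)
x = 10 - 3t, y = -6 - 4t, z = 10 - 8t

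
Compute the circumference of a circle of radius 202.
Circumference = 2 * pi * r
Circumference = 2 * pi * 202
Circumference = 1269.20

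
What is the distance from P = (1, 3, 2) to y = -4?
d = |0(1) + 1(3) + 0(2) - (-4)| / √(0² + 1² + 0²) = 7/√1 = 7.0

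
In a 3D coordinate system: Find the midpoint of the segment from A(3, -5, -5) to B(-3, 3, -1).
Midpoint = ((3-3)/2, (-5+3)/2, (-5-1)/2) = (0, -1, -3)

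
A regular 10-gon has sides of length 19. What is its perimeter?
Perimeter = number of sides * side length
Perimeter = 10 * 19
Perimeter = 190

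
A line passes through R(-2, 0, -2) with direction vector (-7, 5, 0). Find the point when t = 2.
P(2) = (-2 + (-7)(2), 0 + 5(2), -2 + 0(2)) = (-16, 10, -2)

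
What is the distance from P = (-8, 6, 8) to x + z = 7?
d = |1(-8) + 0(6) + 1(8) - (7)| / √(1² + 0² + 1²) = 7/√2 = 4.95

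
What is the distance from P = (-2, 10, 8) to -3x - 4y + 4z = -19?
d = |(-3)(-2) + (-4)(10) + 4(8) - (-19)| / √((-3)² + (-4)² + 4²) = 17/√41 = 2.655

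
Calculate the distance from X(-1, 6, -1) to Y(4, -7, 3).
d = √[(5)² + (-13)² + (4)²] = √210 = 14.49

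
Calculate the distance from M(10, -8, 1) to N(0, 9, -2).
d = √[(-10)² + (17)² + (-3)²] = √398 = 19.95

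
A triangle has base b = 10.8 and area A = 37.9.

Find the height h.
A = ½bh  →  h = 2A/b
h = 2·37.9/10.8 = 7.019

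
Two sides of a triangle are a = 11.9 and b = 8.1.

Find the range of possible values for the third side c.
By the triangle inequality: |a - b| < c < a + b
|11.9 - 8.1| < c < 11.9 + 8.1
3.8 < c < 20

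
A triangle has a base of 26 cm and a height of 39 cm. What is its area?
Area = (1/2) * base * height
Area = (1/2) * 26 * 39
Area = 507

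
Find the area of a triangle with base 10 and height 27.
Area = (1/2) * base * height
Area = (1/2) * 10 * 27
Area = 135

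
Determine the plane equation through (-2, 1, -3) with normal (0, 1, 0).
d = n·P = (0)(-2) + (1)(1) + (0)(-3) = 1
Plane: y = 1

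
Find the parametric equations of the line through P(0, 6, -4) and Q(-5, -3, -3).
Direction vector d = Q - P = (-5, -9, 1)
x = 0 - 5t, y = 6 - 9t, z = -4 + t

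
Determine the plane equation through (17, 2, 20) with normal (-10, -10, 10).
d = n·P = (-10)(17) + (-10)(2) + (10)(20) = 10
Plane: -10x - 10y + 10z = 10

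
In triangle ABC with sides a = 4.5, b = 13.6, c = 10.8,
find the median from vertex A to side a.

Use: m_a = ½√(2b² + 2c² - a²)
m_a = ½√(2·13.6² + 2·10.8² - 4.5²)
m_a = ½√(369.92 + 233.28 - 20.25) = ½√582.95 = 12.07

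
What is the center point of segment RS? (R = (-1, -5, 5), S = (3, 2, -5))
Midpoint = ((-1+3)/2, (-5+2)/2, (5-5)/2) = (1, -1.5, 0)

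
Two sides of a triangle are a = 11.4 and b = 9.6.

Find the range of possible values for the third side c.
By the triangle inequality: |a - b| < c < a + b
|11.4 - 9.6| < c < 11.4 + 9.6
1.8 < c < 21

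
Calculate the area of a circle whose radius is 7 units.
Area = pi * r²
Area = pi * 7²
Area = pi * 49
Area = 153.94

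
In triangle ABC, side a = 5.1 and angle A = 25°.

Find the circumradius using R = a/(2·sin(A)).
R = a/(2·sin(A)) = 5.1/(2·sin(25°))
R = 5.1/(2·0.422618) = 5.1/0.845237 = 6.034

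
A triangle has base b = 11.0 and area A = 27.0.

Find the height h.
A = ½bh  →  h = 2A/b
h = 2·27.0/11.0 = 4.909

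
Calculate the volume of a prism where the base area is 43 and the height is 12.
Volume = base area * height
Volume = 43 * 12
Volume = 516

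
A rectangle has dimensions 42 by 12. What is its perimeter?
Perimeter = 2 * (length + width)
Perimeter = 2 * (42 + 12)
Perimeter = 2 * 54
Perimeter = 108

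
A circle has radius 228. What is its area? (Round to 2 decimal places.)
Area = pi * r²
Area = pi * 228²
Area = pi * 51984
Area = 163312.55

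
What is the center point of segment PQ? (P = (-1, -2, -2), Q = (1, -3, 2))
Midpoint = ((-1+1)/2, (-2-3)/2, (-2+2)/2) = (0, -2.5, 0)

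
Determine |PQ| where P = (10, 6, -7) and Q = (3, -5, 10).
d = √[(-7)² + (-11)² + (17)²] = √459 = 21.42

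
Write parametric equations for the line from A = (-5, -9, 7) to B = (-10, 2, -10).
Direction vector d = B - A = (-5, 11, -17)
x = -5 - 5t, y = -9 + 11t, z = 7 - 17t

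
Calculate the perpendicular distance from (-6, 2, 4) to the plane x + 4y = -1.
d = |1(-6) + 4(2) + 0(4) - (-1)| / √(1² + 4² + 0²) = 3/√17 = 0.7276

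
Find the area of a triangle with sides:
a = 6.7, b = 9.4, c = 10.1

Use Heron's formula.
s = (a+b+c)/2 = (6.7+9.4+10.1)/2 = 13.1
A = √(s(s-a)(s-b)(s-c)) = √(13.1·6.4·3.7·3)
A = √930.624 = 30.51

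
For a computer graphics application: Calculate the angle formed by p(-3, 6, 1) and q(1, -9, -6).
p·q = -63, |p|² = 46, |q|² = 118
cos θ = -63/√5428 ≈ -0.8551
θ ≈ 148.8°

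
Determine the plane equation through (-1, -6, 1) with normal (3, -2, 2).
d = n·P = (3)(-1) + (-2)(-6) + (2)(1) = 11
Plane: 3x - 2y + 2z = 11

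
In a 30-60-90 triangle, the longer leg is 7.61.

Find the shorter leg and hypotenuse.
In a 30-60-90 triangle, sides are in ratio 1 : √3 : 2.
Long leg = short leg·√3  →  short leg = 7.61/√3 = 4.394
Hypotenuse = 2·(short leg) = 2·7.61/√3 = 8.787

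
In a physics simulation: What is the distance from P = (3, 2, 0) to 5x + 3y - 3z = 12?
d = |5(3) + 3(2) + (-3)(0) - (12)| / √(5² + 3² + (-3)²) = 9/√43 = 1.372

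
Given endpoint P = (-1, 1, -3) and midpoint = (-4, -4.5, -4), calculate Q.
Q = (2×(-4) - (-1), 2×(-4.5) - 1, 2×(-4) - (-3)) = (-7, -10, -5)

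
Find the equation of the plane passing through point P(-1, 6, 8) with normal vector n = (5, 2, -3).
d = n·P = (5)(-1) + (2)(6) + (-3)(8) = -17
Plane: 5x + 2y - 3z = -17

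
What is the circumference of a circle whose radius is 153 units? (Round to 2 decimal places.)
Circumference = 2 * pi * r
Circumference = 2 * pi * 153
Circumference = 961.33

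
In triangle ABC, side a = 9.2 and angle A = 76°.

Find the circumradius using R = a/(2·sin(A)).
R = a/(2·sin(A)) = 9.2/(2·sin(76°))
R = 9.2/(2·0.970296) = 9.2/1.940591 = 4.741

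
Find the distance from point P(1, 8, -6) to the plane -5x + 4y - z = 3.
d = |(-5)(1) + 4(8) + (-1)(-6) - (3)| / √((-5)² + 4² + (-1)²) = 30/√42 = 4.629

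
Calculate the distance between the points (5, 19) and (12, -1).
Using the distance formula: d = sqrt((x₂-x₁)² + (y₂-y₁)²)
dx = 12 - 5 = 7
dy = (-1) - 19 = -20
d = sqrt(7² + (-20)²) = sqrt(49 + 400) = sqrt(449) = 21.19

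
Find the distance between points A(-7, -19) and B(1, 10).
Using the distance formula: d = sqrt((x₂-x₁)² + (y₂-y₁)²)
dx = 1 - (-7) = 8
dy = 10 - (-19) = 29
d = sqrt(8² + 29²) = sqrt(64 + 841) = sqrt(905) = 30.08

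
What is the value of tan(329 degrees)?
tan(329 degrees) = -0.6009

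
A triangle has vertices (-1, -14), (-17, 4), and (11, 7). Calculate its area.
Using the coordinate formula: Area = (1/2)|x₁(y₂-y₃) + x₂(y₃-y₁) + x₃(y₁-y₂)|
Area = (1/2)|(-1)(4-7) + (-17)(7-(-14)) + 11((-14)-4)|
Area = (1/2)|(-1)*(-3) + (-17)*21 + 11*(-18)|
Area = (1/2)|3 + (-357) + (-198)|
Area = (1/2)*552 = 276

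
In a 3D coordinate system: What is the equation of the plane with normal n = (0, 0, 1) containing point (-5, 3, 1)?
d = n·P = (0)(-5) + (0)(3) + (1)(1) = 1
Plane: z = 1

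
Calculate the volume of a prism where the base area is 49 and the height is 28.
Volume = base area * height
Volume = 49 * 28
Volume = 1372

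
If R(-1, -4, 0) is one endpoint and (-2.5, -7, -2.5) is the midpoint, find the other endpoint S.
S = (2×(-2.5) - (-1), 2×(-7) - (-4), 2×(-2.5) - 0) = (-4, -10, -5)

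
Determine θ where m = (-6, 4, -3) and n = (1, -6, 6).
m·n = -48, |m|² = 61, |n|² = 73
cos θ = -48/√4453 ≈ -0.7193
θ ≈ 136.0°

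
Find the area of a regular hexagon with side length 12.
For a regular 6-gon with side length s = 12:
Apothem a = s / (2*tan(pi/6)) = 12 / (2*tan(pi/6)) ≈ 10.3923
Perimeter P = 6 * 12 = 72
Area = (1/2) * P * a = (1/2) * 72 * 10.3923 = 374.12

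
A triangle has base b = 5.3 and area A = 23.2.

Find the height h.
A = ½bh  →  h = 2A/b
h = 2·23.2/5.3 = 8.755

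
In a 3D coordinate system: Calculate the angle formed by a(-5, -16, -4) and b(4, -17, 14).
a·b = 196, |a|² = 297, |b|² = 501
cos θ = 196/√148797 ≈ 0.5081
θ ≈ 59.46°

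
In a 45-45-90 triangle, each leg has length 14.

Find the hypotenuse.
Hypotenuse = 14√2 = 19.8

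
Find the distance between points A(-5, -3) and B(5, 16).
Using the distance formula: d = sqrt((x₂-x₁)² + (y₂-y₁)²)
dx = 5 - (-5) = 10
dy = 16 - (-3) = 19
d = sqrt(10² + 19²) = sqrt(100 + 361) = sqrt(461) = 21.47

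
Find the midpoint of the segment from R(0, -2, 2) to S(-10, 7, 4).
Midpoint = ((0-10)/2, (-2+7)/2, (2+4)/2) = (-5, 2.5, 3)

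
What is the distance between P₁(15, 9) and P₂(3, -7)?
Using the distance formula: d = sqrt((x₂-x₁)² + (y₂-y₁)²)
dx = 3 - 15 = -12
dy = (-7) - 9 = -16
d = sqrt((-12)² + (-16)²) = sqrt(144 + 256) = sqrt(400) = 20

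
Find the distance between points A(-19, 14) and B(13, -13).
Using the distance formula: d = sqrt((x₂-x₁)² + (y₂-y₁)²)
dx = 13 - (-19) = 32
dy = (-13) - 14 = -27
d = sqrt(32² + (-27)²) = sqrt(1024 + 729) = sqrt(1753) = 41.87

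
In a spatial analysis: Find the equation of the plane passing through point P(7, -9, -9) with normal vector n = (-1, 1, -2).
d = n·P = (-1)(7) + (1)(-9) + (-2)(-9) = 2
Plane: -x + y - 2z = 2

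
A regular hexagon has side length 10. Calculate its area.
For a regular 6-gon with side length s = 10:
Apothem a = s / (2*tan(pi/6)) = 10 / (2*tan(pi/6)) ≈ 8.6603
Perimeter P = 6 * 10 = 60
Area = (1/2) * P * a = (1/2) * 60 * 8.6603 = 259.81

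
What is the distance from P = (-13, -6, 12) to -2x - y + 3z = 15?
d = |(-2)(-13) + (-1)(-6) + 3(12) - (15)| / √((-2)² + (-1)² + 3²) = 53/√14 = 14.16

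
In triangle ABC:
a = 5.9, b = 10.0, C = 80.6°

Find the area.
Using A = ½ab·sin(C):
A = ½·5.9·10.0·sin(80.6°) = ½·59·0.986572 = 29.1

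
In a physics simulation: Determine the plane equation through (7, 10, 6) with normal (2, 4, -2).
d = n·P = (2)(7) + (4)(10) + (-2)(6) = 42
Plane: 2x + 4y - 2z = 42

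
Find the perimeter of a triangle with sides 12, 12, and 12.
Perimeter = sum of all sides
Perimeter = 12 + 12 + 12
Perimeter = 36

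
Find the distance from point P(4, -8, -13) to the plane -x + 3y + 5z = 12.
d = |(-1)(4) + 3(-8) + 5(-13) - (12)| / √((-1)² + 3² + 5²) = 105/√35 = 17.75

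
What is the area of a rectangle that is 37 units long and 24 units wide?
Area = length * width
Area = 37 * 24
Area = 888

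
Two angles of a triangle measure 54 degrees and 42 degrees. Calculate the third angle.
Sum of angles in a triangle = 180 degrees
Third angle = 180 - 54 - 42
Third angle = 84 degrees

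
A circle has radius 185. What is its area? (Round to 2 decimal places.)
Area = pi * r²
Area = pi * 185²
Area = pi * 34225
Area = 107521.01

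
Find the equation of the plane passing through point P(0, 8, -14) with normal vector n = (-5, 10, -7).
d = n·P = (-5)(0) + (10)(8) + (-7)(-14) = 178
Plane: -5x + 10y - 7z = 178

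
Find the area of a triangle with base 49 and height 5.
Area = (1/2) * base * height
Area = (1/2) * 49 * 5
Area = 122.50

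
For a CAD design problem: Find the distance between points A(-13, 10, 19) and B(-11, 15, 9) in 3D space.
d = √[(2)² + (5)² + (-10)²] = √129 = 11.36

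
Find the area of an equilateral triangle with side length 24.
Area = (sqrt(3)/4) * s²
Area = (sqrt(3)/4) * 24²
Area = (sqrt(3)/4) * 576
Area = 249.42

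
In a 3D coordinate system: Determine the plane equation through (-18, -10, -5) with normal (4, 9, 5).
d = n·P = (4)(-18) + (9)(-10) + (5)(-5) = -187
Plane: 4x + 9y + 5z = -187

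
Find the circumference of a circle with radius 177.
Circumference = 2 * pi * r
Circumference = 2 * pi * 177
Circumference = 1112.12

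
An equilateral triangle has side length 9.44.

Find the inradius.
For an equilateral triangle, r = s/(2√3) where s is the side.
r = 9.44/(2√3) = 9.44/3.464102 = 2.725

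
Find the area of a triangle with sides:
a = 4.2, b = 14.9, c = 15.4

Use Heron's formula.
s = (a+b+c)/2 = (4.2+14.9+15.4)/2 = 17.25
A = √(s(s-a)(s-b)(s-c)) = √(17.25·13.05·2.35·1.85)
A = √978.677 = 31.28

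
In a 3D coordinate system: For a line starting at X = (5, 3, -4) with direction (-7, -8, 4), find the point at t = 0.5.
P(0.5) = (5 + (-7)(0.5), 3 + (-8)(0.5), -4 + 4(0.5)) = (1.5, -1, -2)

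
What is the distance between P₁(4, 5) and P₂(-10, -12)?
Using the distance formula: d = sqrt((x₂-x₁)² + (y₂-y₁)²)
dx = (-10) - 4 = -14
dy = (-12) - 5 = -17
d = sqrt((-14)² + (-17)²) = sqrt(196 + 289) = sqrt(485) = 22.02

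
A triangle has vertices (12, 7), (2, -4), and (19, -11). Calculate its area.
Using the coordinate formula: Area = (1/2)|x₁(y₂-y₃) + x₂(y₃-y₁) + x₃(y₁-y₂)|
Area = (1/2)|12((-4)-(-11)) + 2((-11)-7) + 19(7-(-4))|
Area = (1/2)|12*7 + 2*(-18) + 19*11|
Area = (1/2)|84 + (-36) + 209|
Area = (1/2)*257 = 128.50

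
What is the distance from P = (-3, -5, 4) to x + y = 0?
d = |1(-3) + 1(-5) + 0(4) - (0)| / √(1² + 1² + 0²) = 8/√2 = 5.657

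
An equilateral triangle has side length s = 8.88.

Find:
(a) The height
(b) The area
(a) Height h = s·√3/2 = 8.88·√3/2 = 7.69
(b) Area = (√3/4)·s² = (√3/4)·8.88² = (√3/4)·78.8544 = 34.14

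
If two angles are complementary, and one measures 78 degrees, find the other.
Complementary angles sum to 90 degrees.
Other angle = 90 - 78
Other angle = 12 degrees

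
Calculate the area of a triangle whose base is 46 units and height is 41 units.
Area = (1/2) * base * height
Area = (1/2) * 46 * 41
Area = 943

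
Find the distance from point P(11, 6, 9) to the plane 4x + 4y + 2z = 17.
d = |4(11) + 4(6) + 2(9) - (17)| / √(4² + 4² + 2²) = 69/√36 = 11.5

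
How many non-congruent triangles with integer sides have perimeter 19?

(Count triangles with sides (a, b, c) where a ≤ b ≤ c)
With a ≤ b ≤ c and a + b + c = 19, the triangle inequality a + b > c gives c < 19/2, so c ≤ 9.
Iterate a from 1 to ⌊p/3⌋ = 6; for each a, b ranges from a to ⌊(p−a)/2⌋ with c = p − a − b, keeping only c ≥ b.
Triples: (1, 9, 9), (2, 8, 9), (3, 7, 9), …
Count = 10 triangles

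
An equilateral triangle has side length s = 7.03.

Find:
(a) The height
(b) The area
(a) Height h = s·√3/2 = 7.03·√3/2 = 6.088
(b) Area = (√3/4)·s² = (√3/4)·7.03² = (√3/4)·49.4209 = 21.4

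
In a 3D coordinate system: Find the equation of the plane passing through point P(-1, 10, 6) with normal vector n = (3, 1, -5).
d = n·P = (3)(-1) + (1)(10) + (-5)(6) = -23
Plane: 3x + y - 5z = -23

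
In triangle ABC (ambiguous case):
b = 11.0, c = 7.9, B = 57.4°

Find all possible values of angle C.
sin(C)/c = sin(B)/b  →  sin(C) = c·sin(B)/b = 7.9·sin(57.4°)/11.0 = 0.605034
C₁ = arcsin(0.605034) = 37.23°,  C₂ = 180° - C₁ = 142.77°
Check C₂: A = 180° - 57.4° - 142.77° = -20.17° ≤ 0, rejected
C = 37.23° (one solution)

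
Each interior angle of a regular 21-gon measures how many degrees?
Interior angle of a regular n-gon = (n-2)*180/n
Interior angle = (21-2)*180/21
Interior angle = 19*180/21
Interior angle = 3420/21
Interior angle = 162.86 degrees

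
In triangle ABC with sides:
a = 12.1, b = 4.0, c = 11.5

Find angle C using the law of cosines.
cos(C) = (a² + b² - c²)/(2ab)
cos(C) = (12.1² + 4.0² - 11.5²)/(2·12.1·4.0) = 30.16/96.8 = 0.311570
C = arccos(0.311570) = 71.85°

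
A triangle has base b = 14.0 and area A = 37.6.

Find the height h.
A = ½bh  →  h = 2A/b
h = 2·37.6/14.0 = 5.371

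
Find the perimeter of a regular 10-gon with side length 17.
Perimeter = number of sides * side length
Perimeter = 10 * 17
Perimeter = 170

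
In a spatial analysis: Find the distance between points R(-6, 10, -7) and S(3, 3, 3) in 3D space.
d = √[(9)² + (-7)² + (10)²] = √230 = 15.17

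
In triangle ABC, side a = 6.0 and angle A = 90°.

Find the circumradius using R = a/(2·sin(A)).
R = a/(2·sin(A)) = 6.0/(2·sin(90°))
R = 6.0/(2·1.000000) = 6.0/2.000000 = 3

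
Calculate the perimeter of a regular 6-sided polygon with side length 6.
Perimeter = number of sides * side length
Perimeter = 6 * 6
Perimeter = 36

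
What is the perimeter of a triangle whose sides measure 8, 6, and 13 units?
Perimeter = sum of all sides
Perimeter = 8 + 6 + 13
Perimeter = 27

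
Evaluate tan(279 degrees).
tan(279 degrees) = -6.3138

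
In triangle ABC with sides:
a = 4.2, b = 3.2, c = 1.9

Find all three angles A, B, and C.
By the law of cosines:
cos(A) = (b² + c² - a²)/(2bc) = -0.311678  →  A = 108.2°
cos(B) = (a² + c² - b²)/(2ac) = 0.689850  →  B = 46.38°
cos(C) = (a² + b² - c²)/(2ab) = 0.902902  →  C = 25.46°
Check: A + B + C = 180.0° ✓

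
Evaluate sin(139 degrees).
sin(139 degrees) = 0.6561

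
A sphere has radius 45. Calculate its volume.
Volume = (4/3) * pi * r³
Volume = (4/3) * pi * 45³
Volume = (4/3) * pi * 91125
Volume = 381703.51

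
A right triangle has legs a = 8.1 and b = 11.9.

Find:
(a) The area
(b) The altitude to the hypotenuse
(a) Area = ½ab = ½·8.1·11.9 = 48.195
(b) Hypotenuse c = √(8.1² + 11.9²) = √207.22 = 14.3951
    Area = ½·c·h_c  →  h_c = 2·Area/c = 2·48.195/14.3951 = 6.696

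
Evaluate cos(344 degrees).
cos(344 degrees) = 0.9613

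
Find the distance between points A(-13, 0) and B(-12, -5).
Using the distance formula: d = sqrt((x₂-x₁)² + (y₂-y₁)²)
dx = (-12) - (-13) = 1
dy = (-5) - 0 = -5
d = sqrt(1² + (-5)²) = sqrt(1 + 25) = sqrt(26) = 5.10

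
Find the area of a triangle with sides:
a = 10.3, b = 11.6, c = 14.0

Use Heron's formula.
s = (a+b+c)/2 = (10.3+11.6+14.0)/2 = 17.95
A = √(s(s-a)(s-b)(s-c)) = √(17.95·7.65·6.35·3.95)
A = √3444.27 = 58.69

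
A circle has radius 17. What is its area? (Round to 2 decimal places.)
Area = pi * r²
Area = pi * 17²
Area = pi * 289
Area = 907.92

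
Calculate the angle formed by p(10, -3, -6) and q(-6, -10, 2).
p·q = -42, |p|² = 145, |q|² = 140
cos θ = -42/√20300 ≈ -0.2948
θ ≈ 107.1°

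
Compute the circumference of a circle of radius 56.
Circumference = 2 * pi * r
Circumference = 2 * pi * 56
Circumference = 351.86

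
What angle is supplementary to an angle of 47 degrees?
Supplementary angles sum to 180 degrees.
Other angle = 180 - 47
Other angle = 133 degrees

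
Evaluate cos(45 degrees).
cos(45 degrees) = sqrt(2)/2
Decimal approximation: 0.7071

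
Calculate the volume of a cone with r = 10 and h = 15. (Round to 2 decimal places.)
Volume = (1/3) * pi * r² * h
Volume = (1/3) * pi * 10² * 15
Volume = (1/3) * pi * 100 * 15
Volume = (1/3) * pi * 1500
Volume = 1570.80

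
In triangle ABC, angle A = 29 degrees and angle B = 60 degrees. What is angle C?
Sum of angles in a triangle = 180 degrees
Third angle = 180 - 29 - 60
Third angle = 91 degrees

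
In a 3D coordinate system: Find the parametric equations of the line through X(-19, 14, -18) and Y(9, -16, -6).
Direction vector d = Y - X = (28, -30, 12)
x = -19 + 28t, y = 14 - 30t, z = -18 + 12t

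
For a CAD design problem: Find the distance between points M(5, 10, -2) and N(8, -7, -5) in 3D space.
d = √[(3)² + (-17)² + (-3)²] = √307 = 17.52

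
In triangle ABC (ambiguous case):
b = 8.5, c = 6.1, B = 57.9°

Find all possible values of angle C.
sin(C)/c = sin(B)/b  →  sin(C) = c·sin(B)/b = 6.1·sin(57.9°)/8.5 = 0.607935
C₁ = arcsin(0.607935) = 37.44°,  C₂ = 180° - C₁ = 142.56°
Check C₂: A = 180° - 57.9° - 142.56° = -20.46° ≤ 0, rejected
C = 37.44° (one solution)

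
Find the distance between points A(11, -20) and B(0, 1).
Using the distance formula: d = sqrt((x₂-x₁)² + (y₂-y₁)²)
dx = 0 - 11 = -11
dy = 1 - (-20) = 21
d = sqrt((-11)² + 21²) = sqrt(121 + 441) = sqrt(562) = 23.71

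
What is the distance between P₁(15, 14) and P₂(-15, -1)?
Using the distance formula: d = sqrt((x₂-x₁)² + (y₂-y₁)²)
dx = (-15) - 15 = -30
dy = (-1) - 14 = -15
d = sqrt((-30)² + (-15)²) = sqrt(900 + 225) = sqrt(1125) = 33.54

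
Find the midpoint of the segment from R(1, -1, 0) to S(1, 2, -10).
Midpoint = ((1+1)/2, (-1+2)/2, (0-10)/2) = (1, 0.5, -5)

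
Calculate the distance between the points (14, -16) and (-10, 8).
Using the distance formula: d = sqrt((x₂-x₁)² + (y₂-y₁)²)
dx = (-10) - 14 = -24
dy = 8 - (-16) = 24
d = sqrt((-24)² + 24²) = sqrt(576 + 576) = sqrt(1152) = 33.94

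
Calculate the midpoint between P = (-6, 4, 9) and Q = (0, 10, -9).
Midpoint = ((-6+0)/2, (4+10)/2, (9-9)/2) = (-3, 7, 0)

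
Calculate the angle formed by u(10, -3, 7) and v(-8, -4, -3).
u·v = -89, |u|² = 158, |v|² = 89
cos θ = -89/√14062 ≈ -0.7505
θ ≈ 138.6°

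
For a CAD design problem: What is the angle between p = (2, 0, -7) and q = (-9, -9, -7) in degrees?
p·q = 31, |p|² = 53, |q|² = 211
cos θ = 31/√11183 ≈ 0.2931
θ ≈ 72.95°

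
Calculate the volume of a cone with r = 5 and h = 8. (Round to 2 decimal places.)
Volume = (1/3) * pi * r² * h
Volume = (1/3) * pi * 5² * 8
Volume = (1/3) * pi * 25 * 8
Volume = (1/3) * pi * 200
Volume = 209.44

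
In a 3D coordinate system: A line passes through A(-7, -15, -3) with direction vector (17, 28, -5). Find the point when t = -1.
P(-1) = (-7 + 17(-1), -15 + 28(-1), -3 + (-5)(-1)) = (-24, -43, 2)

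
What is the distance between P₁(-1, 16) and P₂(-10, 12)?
Using the distance formula: d = sqrt((x₂-x₁)² + (y₂-y₁)²)
dx = (-10) - (-1) = -9
dy = 12 - 16 = -4
d = sqrt((-9)² + (-4)²) = sqrt(81 + 16) = sqrt(97) = 9.85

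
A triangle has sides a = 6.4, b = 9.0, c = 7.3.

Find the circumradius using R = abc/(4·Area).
s = (a+b+c)/2 = 11.35
Area = √(s(s-a)(s-b)(s-c)) = √(11.35·4.95·2.35·4.05) = 23.1239
R = abc/(4·Area) = (6.4·9.0·7.3)/(4·23.1239) = 420.48/92.4956 = 4.546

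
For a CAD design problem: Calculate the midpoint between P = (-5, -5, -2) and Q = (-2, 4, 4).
Midpoint = ((-5-2)/2, (-5+4)/2, (-2+4)/2) = (-3.5, -0.5, 1)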